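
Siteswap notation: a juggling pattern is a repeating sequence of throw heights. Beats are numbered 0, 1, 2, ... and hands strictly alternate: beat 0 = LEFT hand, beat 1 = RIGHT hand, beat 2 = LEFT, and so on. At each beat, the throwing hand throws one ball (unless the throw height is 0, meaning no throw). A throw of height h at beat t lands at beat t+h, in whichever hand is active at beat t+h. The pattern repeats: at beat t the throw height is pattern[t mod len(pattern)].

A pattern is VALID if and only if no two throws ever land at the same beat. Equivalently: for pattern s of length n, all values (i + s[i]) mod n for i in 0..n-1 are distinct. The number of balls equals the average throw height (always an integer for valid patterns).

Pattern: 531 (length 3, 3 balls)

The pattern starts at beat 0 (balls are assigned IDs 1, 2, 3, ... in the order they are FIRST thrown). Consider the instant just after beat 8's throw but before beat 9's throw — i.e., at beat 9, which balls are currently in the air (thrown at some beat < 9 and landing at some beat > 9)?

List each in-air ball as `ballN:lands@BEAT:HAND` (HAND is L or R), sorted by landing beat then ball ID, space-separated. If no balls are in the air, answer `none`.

Beat 0 (L): throw ball1 h=5 -> lands@5:R; in-air after throw: [b1@5:R]
Beat 1 (R): throw ball2 h=3 -> lands@4:L; in-air after throw: [b2@4:L b1@5:R]
Beat 2 (L): throw ball3 h=1 -> lands@3:R; in-air after throw: [b3@3:R b2@4:L b1@5:R]
Beat 3 (R): throw ball3 h=5 -> lands@8:L; in-air after throw: [b2@4:L b1@5:R b3@8:L]
Beat 4 (L): throw ball2 h=3 -> lands@7:R; in-air after throw: [b1@5:R b2@7:R b3@8:L]
Beat 5 (R): throw ball1 h=1 -> lands@6:L; in-air after throw: [b1@6:L b2@7:R b3@8:L]
Beat 6 (L): throw ball1 h=5 -> lands@11:R; in-air after throw: [b2@7:R b3@8:L b1@11:R]
Beat 7 (R): throw ball2 h=3 -> lands@10:L; in-air after throw: [b3@8:L b2@10:L b1@11:R]
Beat 8 (L): throw ball3 h=1 -> lands@9:R; in-air after throw: [b3@9:R b2@10:L b1@11:R]
Beat 9 (R): throw ball3 h=5 -> lands@14:L; in-air after throw: [b2@10:L b1@11:R b3@14:L]

Answer: ball2:lands@10:L ball1:lands@11:R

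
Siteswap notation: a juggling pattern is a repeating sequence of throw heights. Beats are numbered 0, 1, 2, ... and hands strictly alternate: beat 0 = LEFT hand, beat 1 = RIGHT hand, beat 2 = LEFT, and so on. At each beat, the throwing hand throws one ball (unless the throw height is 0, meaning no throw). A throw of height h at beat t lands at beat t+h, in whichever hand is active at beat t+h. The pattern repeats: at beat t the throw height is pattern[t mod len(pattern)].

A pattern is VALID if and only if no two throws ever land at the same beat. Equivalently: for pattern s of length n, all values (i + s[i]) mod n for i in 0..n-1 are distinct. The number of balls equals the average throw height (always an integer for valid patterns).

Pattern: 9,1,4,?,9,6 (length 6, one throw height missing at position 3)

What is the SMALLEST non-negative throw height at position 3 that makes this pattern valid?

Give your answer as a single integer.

Answer: 1

Derivation:
i=0: (0 + 9) mod 6 = 3
i=1: (1 + 1) mod 6 = 2
i=2: (2 + 4) mod 6 = 0
i=3: s[i]=? (unknown)
i=4: (4 + 9) mod 6 = 1
i=5: (5 + 6) mod 6 = 5
Known residues: [0, 1, 2, 3, 5]; need a permutation of 0..5, so missing residue r = 4
Need (3 + s) mod 6 = 4; smallest s = (4 - 3) mod 6 = 1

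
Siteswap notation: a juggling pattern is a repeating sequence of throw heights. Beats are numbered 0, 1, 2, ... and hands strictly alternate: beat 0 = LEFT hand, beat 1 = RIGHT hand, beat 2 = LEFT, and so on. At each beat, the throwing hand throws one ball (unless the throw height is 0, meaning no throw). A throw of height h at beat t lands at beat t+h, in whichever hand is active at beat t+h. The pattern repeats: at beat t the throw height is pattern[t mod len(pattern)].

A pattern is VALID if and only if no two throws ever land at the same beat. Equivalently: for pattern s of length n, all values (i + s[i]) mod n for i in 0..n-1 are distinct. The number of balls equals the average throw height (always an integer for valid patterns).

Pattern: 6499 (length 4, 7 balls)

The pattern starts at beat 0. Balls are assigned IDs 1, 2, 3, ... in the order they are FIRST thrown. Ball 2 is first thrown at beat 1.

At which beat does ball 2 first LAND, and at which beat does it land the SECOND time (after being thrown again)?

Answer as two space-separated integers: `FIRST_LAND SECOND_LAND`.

Beat 0 (L): throw ball1 h=6 -> lands@6:L; in-air after throw: [b1@6:L]
Beat 1 (R): throw ball2 h=4 -> lands@5:R; in-air after throw: [b2@5:R b1@6:L]
Beat 2 (L): throw ball3 h=9 -> lands@11:R; in-air after throw: [b2@5:R b1@6:L b3@11:R]
Beat 3 (R): throw ball4 h=9 -> lands@12:L; in-air after throw: [b2@5:R b1@6:L b3@11:R b4@12:L]
Beat 4 (L): throw ball5 h=6 -> lands@10:L; in-air after throw: [b2@5:R b1@6:L b5@10:L b3@11:R b4@12:L]
Beat 5 (R): throw ball2 h=4 -> lands@9:R; in-air after throw: [b1@6:L b2@9:R b5@10:L b3@11:R b4@12:L]
Beat 6 (L): throw ball1 h=9 -> lands@15:R; in-air after throw: [b2@9:R b5@10:L b3@11:R b4@12:L b1@15:R]
Beat 7 (R): throw ball6 h=9 -> lands@16:L; in-air after throw: [b2@9:R b5@10:L b3@11:R b4@12:L b1@15:R b6@16:L]
Beat 8 (L): throw ball7 h=6 -> lands@14:L; in-air after throw: [b2@9:R b5@10:L b3@11:R b4@12:L b7@14:L b1@15:R b6@16:L]
Beat 9 (R): throw ball2 h=4 -> lands@13:R; in-air after throw: [b5@10:L b3@11:R b4@12:L b2@13:R b7@14:L b1@15:R b6@16:L]
Ball 2: thrown@1 h=4 -> first land @5; rethrown@5 h=4 -> second land @9

Answer: 5 9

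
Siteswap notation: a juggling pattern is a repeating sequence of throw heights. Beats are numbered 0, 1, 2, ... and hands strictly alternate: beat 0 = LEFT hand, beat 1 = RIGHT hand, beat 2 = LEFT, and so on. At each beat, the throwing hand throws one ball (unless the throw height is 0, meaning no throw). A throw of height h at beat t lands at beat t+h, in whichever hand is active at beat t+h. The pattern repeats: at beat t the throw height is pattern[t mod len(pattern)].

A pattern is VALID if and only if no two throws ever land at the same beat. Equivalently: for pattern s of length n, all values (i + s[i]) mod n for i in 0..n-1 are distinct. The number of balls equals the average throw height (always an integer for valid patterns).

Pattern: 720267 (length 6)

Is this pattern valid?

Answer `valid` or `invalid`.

i=0: (i + s[i]) mod n = (0 + 7) mod 6 = 1
i=1: (i + s[i]) mod n = (1 + 2) mod 6 = 3
i=2: (i + s[i]) mod n = (2 + 0) mod 6 = 2
i=3: (i + s[i]) mod n = (3 + 2) mod 6 = 5
i=4: (i + s[i]) mod n = (4 + 6) mod 6 = 4
i=5: (i + s[i]) mod n = (5 + 7) mod 6 = 0
Residues: [1, 3, 2, 5, 4, 0], distinct: True

Answer: valid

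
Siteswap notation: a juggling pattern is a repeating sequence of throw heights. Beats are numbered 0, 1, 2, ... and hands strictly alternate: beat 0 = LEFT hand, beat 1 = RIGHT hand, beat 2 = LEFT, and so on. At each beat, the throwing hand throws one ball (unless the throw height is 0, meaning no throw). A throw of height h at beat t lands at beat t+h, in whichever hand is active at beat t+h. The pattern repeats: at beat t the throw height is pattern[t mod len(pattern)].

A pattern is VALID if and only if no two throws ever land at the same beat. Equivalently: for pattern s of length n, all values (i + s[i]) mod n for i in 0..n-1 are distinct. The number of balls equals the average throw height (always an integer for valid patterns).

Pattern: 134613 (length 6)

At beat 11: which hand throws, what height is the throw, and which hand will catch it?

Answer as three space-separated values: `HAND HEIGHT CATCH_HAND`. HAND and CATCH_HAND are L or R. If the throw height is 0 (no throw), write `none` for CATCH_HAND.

Answer: R 3 L

Derivation:
Beat 11: 11 mod 2 = 1, so hand = R
Throw height = pattern[11 mod 6] = pattern[5] = 3
Lands at beat 11+3=14, 14 mod 2 = 0, so catch hand = L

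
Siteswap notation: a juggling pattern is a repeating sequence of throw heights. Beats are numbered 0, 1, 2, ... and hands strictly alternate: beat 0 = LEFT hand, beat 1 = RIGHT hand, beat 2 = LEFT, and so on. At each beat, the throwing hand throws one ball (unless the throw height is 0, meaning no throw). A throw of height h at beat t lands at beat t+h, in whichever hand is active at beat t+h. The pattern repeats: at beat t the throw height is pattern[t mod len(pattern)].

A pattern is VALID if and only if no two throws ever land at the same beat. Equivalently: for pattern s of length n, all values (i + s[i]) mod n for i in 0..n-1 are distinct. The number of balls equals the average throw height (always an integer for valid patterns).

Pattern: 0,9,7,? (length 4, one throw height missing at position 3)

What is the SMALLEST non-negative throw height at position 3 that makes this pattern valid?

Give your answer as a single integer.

i=0: (0 + 0) mod 4 = 0
i=1: (1 + 9) mod 4 = 2
i=2: (2 + 7) mod 4 = 1
i=3: s[i]=? (unknown)
Known residues: [0, 1, 2]; need a permutation of 0..3, so missing residue r = 3
Need (3 + s) mod 4 = 3; smallest s = (3 - 3) mod 4 = 0

Answer: 0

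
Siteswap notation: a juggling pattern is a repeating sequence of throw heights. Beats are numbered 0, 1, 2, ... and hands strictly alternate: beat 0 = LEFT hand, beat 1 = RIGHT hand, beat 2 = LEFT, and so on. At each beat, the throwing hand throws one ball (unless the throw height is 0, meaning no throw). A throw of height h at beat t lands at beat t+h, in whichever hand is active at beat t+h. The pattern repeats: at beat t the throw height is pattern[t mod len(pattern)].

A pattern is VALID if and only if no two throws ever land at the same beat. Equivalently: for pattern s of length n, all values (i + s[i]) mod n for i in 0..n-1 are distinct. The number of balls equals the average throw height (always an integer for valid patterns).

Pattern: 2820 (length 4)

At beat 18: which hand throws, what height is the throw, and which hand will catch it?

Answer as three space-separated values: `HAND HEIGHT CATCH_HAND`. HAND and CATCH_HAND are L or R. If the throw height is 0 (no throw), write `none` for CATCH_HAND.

Beat 18: 18 mod 2 = 0, so hand = L
Throw height = pattern[18 mod 4] = pattern[2] = 2
Lands at beat 18+2=20, 20 mod 2 = 0, so catch hand = L

Answer: L 2 L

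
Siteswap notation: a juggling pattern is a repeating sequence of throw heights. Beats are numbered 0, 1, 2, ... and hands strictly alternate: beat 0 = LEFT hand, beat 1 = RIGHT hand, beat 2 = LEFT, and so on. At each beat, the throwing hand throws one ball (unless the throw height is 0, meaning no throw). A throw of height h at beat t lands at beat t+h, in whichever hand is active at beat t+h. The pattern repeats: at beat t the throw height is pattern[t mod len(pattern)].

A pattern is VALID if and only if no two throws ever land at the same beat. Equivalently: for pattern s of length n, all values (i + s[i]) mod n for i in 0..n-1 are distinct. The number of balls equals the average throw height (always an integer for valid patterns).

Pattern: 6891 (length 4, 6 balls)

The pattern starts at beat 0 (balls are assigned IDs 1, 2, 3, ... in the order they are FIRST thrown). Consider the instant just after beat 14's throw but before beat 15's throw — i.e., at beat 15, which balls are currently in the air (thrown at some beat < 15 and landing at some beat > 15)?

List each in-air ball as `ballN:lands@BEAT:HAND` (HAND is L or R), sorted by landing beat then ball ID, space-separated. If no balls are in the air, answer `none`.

Answer: ball2:lands@17:R ball3:lands@18:L ball4:lands@19:R ball5:lands@21:R ball6:lands@23:R

Derivation:
Beat 0 (L): throw ball1 h=6 -> lands@6:L; in-air after throw: [b1@6:L]
Beat 1 (R): throw ball2 h=8 -> lands@9:R; in-air after throw: [b1@6:L b2@9:R]
Beat 2 (L): throw ball3 h=9 -> lands@11:R; in-air after throw: [b1@6:L b2@9:R b3@11:R]
Beat 3 (R): throw ball4 h=1 -> lands@4:L; in-air after throw: [b4@4:L b1@6:L b2@9:R b3@11:R]
Beat 4 (L): throw ball4 h=6 -> lands@10:L; in-air after throw: [b1@6:L b2@9:R b4@10:L b3@11:R]
Beat 5 (R): throw ball5 h=8 -> lands@13:R; in-air after throw: [b1@6:L b2@9:R b4@10:L b3@11:R b5@13:R]
Beat 6 (L): throw ball1 h=9 -> lands@15:R; in-air after throw: [b2@9:R b4@10:L b3@11:R b5@13:R b1@15:R]
Beat 7 (R): throw ball6 h=1 -> lands@8:L; in-air after throw: [b6@8:L b2@9:R b4@10:L b3@11:R b5@13:R b1@15:R]
Beat 8 (L): throw ball6 h=6 -> lands@14:L; in-air after throw: [b2@9:R b4@10:L b3@11:R b5@13:R b6@14:L b1@15:R]
Beat 9 (R): throw ball2 h=8 -> lands@17:R; in-air after throw: [b4@10:L b3@11:R b5@13:R b6@14:L b1@15:R b2@17:R]
Beat 10 (L): throw ball4 h=9 -> lands@19:R; in-air after throw: [b3@11:R b5@13:R b6@14:L b1@15:R b2@17:R b4@19:R]
Beat 11 (R): throw ball3 h=1 -> lands@12:L; in-air after throw: [b3@12:L b5@13:R b6@14:L b1@15:R b2@17:R b4@19:R]
Beat 12 (L): throw ball3 h=6 -> lands@18:L; in-air after throw: [b5@13:R b6@14:L b1@15:R b2@17:R b3@18:L b4@19:R]
Beat 13 (R): throw ball5 h=8 -> lands@21:R; in-air after throw: [b6@14:L b1@15:R b2@17:R b3@18:L b4@19:R b5@21:R]
Beat 14 (L): throw ball6 h=9 -> lands@23:R; in-air after throw: [b1@15:R b2@17:R b3@18:L b4@19:R b5@21:R b6@23:R]
Beat 15 (R): throw ball1 h=1 -> lands@16:L; in-air after throw: [b1@16:L b2@17:R b3@18:L b4@19:R b5@21:R b6@23:R]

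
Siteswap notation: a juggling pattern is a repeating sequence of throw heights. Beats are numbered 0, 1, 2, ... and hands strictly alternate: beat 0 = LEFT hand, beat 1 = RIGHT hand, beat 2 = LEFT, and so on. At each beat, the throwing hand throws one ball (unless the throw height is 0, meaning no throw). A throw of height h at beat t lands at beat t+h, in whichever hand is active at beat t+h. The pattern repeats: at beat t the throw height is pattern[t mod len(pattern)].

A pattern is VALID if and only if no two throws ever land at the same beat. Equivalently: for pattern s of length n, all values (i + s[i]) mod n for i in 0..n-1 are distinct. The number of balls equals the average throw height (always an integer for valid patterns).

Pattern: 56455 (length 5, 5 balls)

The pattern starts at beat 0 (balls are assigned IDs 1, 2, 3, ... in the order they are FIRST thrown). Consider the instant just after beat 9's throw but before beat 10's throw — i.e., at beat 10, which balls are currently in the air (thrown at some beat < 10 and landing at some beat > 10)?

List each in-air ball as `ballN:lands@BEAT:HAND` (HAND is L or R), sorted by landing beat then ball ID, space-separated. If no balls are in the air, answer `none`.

Beat 0 (L): throw ball1 h=5 -> lands@5:R; in-air after throw: [b1@5:R]
Beat 1 (R): throw ball2 h=6 -> lands@7:R; in-air after throw: [b1@5:R b2@7:R]
Beat 2 (L): throw ball3 h=4 -> lands@6:L; in-air after throw: [b1@5:R b3@6:L b2@7:R]
Beat 3 (R): throw ball4 h=5 -> lands@8:L; in-air after throw: [b1@5:R b3@6:L b2@7:R b4@8:L]
Beat 4 (L): throw ball5 h=5 -> lands@9:R; in-air after throw: [b1@5:R b3@6:L b2@7:R b4@8:L b5@9:R]
Beat 5 (R): throw ball1 h=5 -> lands@10:L; in-air after throw: [b3@6:L b2@7:R b4@8:L b5@9:R b1@10:L]
Beat 6 (L): throw ball3 h=6 -> lands@12:L; in-air after throw: [b2@7:R b4@8:L b5@9:R b1@10:L b3@12:L]
Beat 7 (R): throw ball2 h=4 -> lands@11:R; in-air after throw: [b4@8:L b5@9:R b1@10:L b2@11:R b3@12:L]
Beat 8 (L): throw ball4 h=5 -> lands@13:R; in-air after throw: [b5@9:R b1@10:L b2@11:R b3@12:L b4@13:R]
Beat 9 (R): throw ball5 h=5 -> lands@14:L; in-air after throw: [b1@10:L b2@11:R b3@12:L b4@13:R b5@14:L]
Beat 10 (L): throw ball1 h=5 -> lands@15:R; in-air after throw: [b2@11:R b3@12:L b4@13:R b5@14:L b1@15:R]

Answer: ball2:lands@11:R ball3:lands@12:L ball4:lands@13:R ball5:lands@14:L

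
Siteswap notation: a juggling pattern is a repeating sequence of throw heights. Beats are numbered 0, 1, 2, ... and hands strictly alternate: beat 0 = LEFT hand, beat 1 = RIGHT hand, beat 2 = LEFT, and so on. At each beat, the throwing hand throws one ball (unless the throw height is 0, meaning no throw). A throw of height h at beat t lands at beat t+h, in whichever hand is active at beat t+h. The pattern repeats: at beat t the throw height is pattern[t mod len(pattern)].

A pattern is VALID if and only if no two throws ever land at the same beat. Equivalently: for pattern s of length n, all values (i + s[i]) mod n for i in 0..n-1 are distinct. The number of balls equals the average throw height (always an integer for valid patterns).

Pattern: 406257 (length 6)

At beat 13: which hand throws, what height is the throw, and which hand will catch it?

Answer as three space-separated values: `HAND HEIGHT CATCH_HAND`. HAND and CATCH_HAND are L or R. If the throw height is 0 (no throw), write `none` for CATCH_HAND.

Answer: R 0 none

Derivation:
Beat 13: 13 mod 2 = 1, so hand = R
Throw height = pattern[13 mod 6] = pattern[1] = 0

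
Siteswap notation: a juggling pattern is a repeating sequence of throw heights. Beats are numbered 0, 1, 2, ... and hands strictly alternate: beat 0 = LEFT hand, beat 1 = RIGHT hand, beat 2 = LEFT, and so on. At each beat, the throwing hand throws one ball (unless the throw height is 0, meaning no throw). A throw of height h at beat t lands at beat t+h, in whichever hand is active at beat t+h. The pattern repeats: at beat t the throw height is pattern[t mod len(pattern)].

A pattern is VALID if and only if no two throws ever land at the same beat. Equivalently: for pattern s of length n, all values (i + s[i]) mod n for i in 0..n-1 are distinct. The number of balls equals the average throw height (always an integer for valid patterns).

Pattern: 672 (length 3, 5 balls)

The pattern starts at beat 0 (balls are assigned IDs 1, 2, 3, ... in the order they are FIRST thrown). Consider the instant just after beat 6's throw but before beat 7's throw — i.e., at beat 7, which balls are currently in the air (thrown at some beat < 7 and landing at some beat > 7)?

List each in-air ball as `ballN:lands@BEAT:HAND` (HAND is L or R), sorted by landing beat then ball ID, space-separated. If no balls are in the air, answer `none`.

Answer: ball2:lands@8:L ball4:lands@9:R ball3:lands@11:R ball1:lands@12:L

Derivation:
Beat 0 (L): throw ball1 h=6 -> lands@6:L; in-air after throw: [b1@6:L]
Beat 1 (R): throw ball2 h=7 -> lands@8:L; in-air after throw: [b1@6:L b2@8:L]
Beat 2 (L): throw ball3 h=2 -> lands@4:L; in-air after throw: [b3@4:L b1@6:L b2@8:L]
Beat 3 (R): throw ball4 h=6 -> lands@9:R; in-air after throw: [b3@4:L b1@6:L b2@8:L b4@9:R]
Beat 4 (L): throw ball3 h=7 -> lands@11:R; in-air after throw: [b1@6:L b2@8:L b4@9:R b3@11:R]
Beat 5 (R): throw ball5 h=2 -> lands@7:R; in-air after throw: [b1@6:L b5@7:R b2@8:L b4@9:R b3@11:R]
Beat 6 (L): throw ball1 h=6 -> lands@12:L; in-air after throw: [b5@7:R b2@8:L b4@9:R b3@11:R b1@12:L]
Beat 7 (R): throw ball5 h=7 -> lands@14:L; in-air after throw: [b2@8:L b4@9:R b3@11:R b1@12:L b5@14:L]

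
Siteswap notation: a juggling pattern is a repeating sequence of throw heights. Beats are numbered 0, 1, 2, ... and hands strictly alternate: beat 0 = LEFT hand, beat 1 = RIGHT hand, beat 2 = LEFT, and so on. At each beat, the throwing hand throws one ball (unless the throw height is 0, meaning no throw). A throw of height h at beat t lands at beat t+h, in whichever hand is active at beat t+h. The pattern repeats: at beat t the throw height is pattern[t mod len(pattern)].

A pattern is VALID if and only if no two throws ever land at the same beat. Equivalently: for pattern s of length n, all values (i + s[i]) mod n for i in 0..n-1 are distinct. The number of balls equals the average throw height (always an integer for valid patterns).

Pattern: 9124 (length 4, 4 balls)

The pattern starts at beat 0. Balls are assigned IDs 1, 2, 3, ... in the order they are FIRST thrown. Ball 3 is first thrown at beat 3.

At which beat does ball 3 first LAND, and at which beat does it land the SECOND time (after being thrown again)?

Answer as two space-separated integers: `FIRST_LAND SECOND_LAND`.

Answer: 7 11

Derivation:
Beat 0 (L): throw ball1 h=9 -> lands@9:R; in-air after throw: [b1@9:R]
Beat 1 (R): throw ball2 h=1 -> lands@2:L; in-air after throw: [b2@2:L b1@9:R]
Beat 2 (L): throw ball2 h=2 -> lands@4:L; in-air after throw: [b2@4:L b1@9:R]
Beat 3 (R): throw ball3 h=4 -> lands@7:R; in-air after throw: [b2@4:L b3@7:R b1@9:R]
Beat 4 (L): throw ball2 h=9 -> lands@13:R; in-air after throw: [b3@7:R b1@9:R b2@13:R]
Beat 5 (R): throw ball4 h=1 -> lands@6:L; in-air after throw: [b4@6:L b3@7:R b1@9:R b2@13:R]
Beat 6 (L): throw ball4 h=2 -> lands@8:L; in-air after throw: [b3@7:R b4@8:L b1@9:R b2@13:R]
Beat 7 (R): throw ball3 h=4 -> lands@11:R; in-air after throw: [b4@8:L b1@9:R b3@11:R b2@13:R]
Beat 8 (L): throw ball4 h=9 -> lands@17:R; in-air after throw: [b1@9:R b3@11:R b2@13:R b4@17:R]
Beat 9 (R): throw ball1 h=1 -> lands@10:L; in-air after throw: [b1@10:L b3@11:R b2@13:R b4@17:R]
Beat 10 (L): throw ball1 h=2 -> lands@12:L; in-air after throw: [b3@11:R b1@12:L b2@13:R b4@17:R]
Beat 11 (R): throw ball3 h=4 -> lands@15:R; in-air after throw: [b1@12:L b2@13:R b3@15:R b4@17:R]
Ball 3: thrown@3 h=4 -> first land @7; rethrown@7 h=4 -> second land @11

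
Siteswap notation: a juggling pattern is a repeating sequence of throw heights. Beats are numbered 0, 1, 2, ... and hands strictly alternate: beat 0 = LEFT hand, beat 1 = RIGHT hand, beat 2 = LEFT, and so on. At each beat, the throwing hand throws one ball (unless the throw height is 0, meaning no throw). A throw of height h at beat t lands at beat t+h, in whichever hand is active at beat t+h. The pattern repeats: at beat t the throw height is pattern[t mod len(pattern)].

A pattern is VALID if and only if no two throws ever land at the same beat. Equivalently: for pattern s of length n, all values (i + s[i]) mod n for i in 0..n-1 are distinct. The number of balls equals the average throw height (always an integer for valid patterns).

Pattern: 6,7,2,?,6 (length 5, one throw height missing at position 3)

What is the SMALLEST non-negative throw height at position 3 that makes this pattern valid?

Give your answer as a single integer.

i=0: (0 + 6) mod 5 = 1
i=1: (1 + 7) mod 5 = 3
i=2: (2 + 2) mod 5 = 4
i=3: s[i]=? (unknown)
i=4: (4 + 6) mod 5 = 0
Known residues: [0, 1, 3, 4]; need a permutation of 0..4, so missing residue r = 2
Need (3 + s) mod 5 = 2; smallest s = (2 - 3) mod 5 = 4

Answer: 4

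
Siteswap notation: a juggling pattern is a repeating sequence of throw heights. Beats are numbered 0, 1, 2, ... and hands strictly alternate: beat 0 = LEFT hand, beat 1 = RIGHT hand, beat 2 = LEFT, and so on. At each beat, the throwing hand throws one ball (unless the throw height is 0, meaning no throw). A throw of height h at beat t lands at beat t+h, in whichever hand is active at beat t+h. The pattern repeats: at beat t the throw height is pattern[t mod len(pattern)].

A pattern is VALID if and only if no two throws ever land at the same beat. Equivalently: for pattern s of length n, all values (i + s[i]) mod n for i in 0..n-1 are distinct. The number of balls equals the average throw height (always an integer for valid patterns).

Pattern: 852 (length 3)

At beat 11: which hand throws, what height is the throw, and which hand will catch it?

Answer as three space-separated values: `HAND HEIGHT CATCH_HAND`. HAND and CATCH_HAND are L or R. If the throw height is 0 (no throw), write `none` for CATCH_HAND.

Beat 11: 11 mod 2 = 1, so hand = R
Throw height = pattern[11 mod 3] = pattern[2] = 2
Lands at beat 11+2=13, 13 mod 2 = 1, so catch hand = R

Answer: R 2 R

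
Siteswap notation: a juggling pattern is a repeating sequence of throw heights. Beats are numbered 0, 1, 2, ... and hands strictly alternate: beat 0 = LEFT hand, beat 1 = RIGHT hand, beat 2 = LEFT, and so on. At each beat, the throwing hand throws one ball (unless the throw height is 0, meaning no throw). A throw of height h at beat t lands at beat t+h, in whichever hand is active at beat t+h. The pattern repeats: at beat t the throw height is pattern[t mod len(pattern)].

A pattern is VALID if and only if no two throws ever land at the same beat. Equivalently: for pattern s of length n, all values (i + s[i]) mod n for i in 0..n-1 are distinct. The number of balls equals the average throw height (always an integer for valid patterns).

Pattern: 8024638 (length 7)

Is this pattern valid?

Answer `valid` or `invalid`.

Answer: invalid

Derivation:
i=0: (i + s[i]) mod n = (0 + 8) mod 7 = 1
i=1: (i + s[i]) mod n = (1 + 0) mod 7 = 1
i=2: (i + s[i]) mod n = (2 + 2) mod 7 = 4
i=3: (i + s[i]) mod n = (3 + 4) mod 7 = 0
i=4: (i + s[i]) mod n = (4 + 6) mod 7 = 3
i=5: (i + s[i]) mod n = (5 + 3) mod 7 = 1
i=6: (i + s[i]) mod n = (6 + 8) mod 7 = 0
Residues: [1, 1, 4, 0, 3, 1, 0], distinct: False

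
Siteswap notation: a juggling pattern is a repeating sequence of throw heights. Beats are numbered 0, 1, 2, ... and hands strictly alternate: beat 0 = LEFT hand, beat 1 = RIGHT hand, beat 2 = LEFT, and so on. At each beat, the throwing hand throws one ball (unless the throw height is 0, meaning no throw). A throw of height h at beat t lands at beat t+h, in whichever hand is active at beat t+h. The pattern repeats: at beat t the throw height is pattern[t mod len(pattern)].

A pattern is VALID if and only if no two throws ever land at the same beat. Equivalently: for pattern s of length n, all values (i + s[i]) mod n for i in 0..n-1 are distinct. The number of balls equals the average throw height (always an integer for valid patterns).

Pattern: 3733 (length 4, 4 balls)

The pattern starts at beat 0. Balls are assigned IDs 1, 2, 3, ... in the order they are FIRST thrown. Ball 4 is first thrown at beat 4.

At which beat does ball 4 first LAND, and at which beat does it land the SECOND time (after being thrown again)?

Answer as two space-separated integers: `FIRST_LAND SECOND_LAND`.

Answer: 7 10

Derivation:
Beat 0 (L): throw ball1 h=3 -> lands@3:R; in-air after throw: [b1@3:R]
Beat 1 (R): throw ball2 h=7 -> lands@8:L; in-air after throw: [b1@3:R b2@8:L]
Beat 2 (L): throw ball3 h=3 -> lands@5:R; in-air after throw: [b1@3:R b3@5:R b2@8:L]
Beat 3 (R): throw ball1 h=3 -> lands@6:L; in-air after throw: [b3@5:R b1@6:L b2@8:L]
Beat 4 (L): throw ball4 h=3 -> lands@7:R; in-air after throw: [b3@5:R b1@6:L b4@7:R b2@8:L]
Beat 5 (R): throw ball3 h=7 -> lands@12:L; in-air after throw: [b1@6:L b4@7:R b2@8:L b3@12:L]
Beat 6 (L): throw ball1 h=3 -> lands@9:R; in-air after throw: [b4@7:R b2@8:L b1@9:R b3@12:L]
Beat 7 (R): throw ball4 h=3 -> lands@10:L; in-air after throw: [b2@8:L b1@9:R b4@10:L b3@12:L]
Beat 8 (L): throw ball2 h=3 -> lands@11:R; in-air after throw: [b1@9:R b4@10:L b2@11:R b3@12:L]
Beat 9 (R): throw ball1 h=7 -> lands@16:L; in-air after throw: [b4@10:L b2@11:R b3@12:L b1@16:L]
Beat 10 (L): throw ball4 h=3 -> lands@13:R; in-air after throw: [b2@11:R b3@12:L b4@13:R b1@16:L]
Ball 4: thrown@4 h=3 -> first land @7; rethrown@7 h=3 -> second land @10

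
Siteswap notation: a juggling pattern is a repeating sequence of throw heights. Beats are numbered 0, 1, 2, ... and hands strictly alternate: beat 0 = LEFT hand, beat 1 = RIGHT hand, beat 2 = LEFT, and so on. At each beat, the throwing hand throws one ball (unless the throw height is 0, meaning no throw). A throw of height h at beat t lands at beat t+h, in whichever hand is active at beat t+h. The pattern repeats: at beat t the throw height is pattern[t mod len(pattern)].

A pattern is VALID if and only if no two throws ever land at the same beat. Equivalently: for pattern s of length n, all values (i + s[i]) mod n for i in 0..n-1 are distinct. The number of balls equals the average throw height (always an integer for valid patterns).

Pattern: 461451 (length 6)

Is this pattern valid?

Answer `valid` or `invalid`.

i=0: (i + s[i]) mod n = (0 + 4) mod 6 = 4
i=1: (i + s[i]) mod n = (1 + 6) mod 6 = 1
i=2: (i + s[i]) mod n = (2 + 1) mod 6 = 3
i=3: (i + s[i]) mod n = (3 + 4) mod 6 = 1
i=4: (i + s[i]) mod n = (4 + 5) mod 6 = 3
i=5: (i + s[i]) mod n = (5 + 1) mod 6 = 0
Residues: [4, 1, 3, 1, 3, 0], distinct: False

Answer: invalid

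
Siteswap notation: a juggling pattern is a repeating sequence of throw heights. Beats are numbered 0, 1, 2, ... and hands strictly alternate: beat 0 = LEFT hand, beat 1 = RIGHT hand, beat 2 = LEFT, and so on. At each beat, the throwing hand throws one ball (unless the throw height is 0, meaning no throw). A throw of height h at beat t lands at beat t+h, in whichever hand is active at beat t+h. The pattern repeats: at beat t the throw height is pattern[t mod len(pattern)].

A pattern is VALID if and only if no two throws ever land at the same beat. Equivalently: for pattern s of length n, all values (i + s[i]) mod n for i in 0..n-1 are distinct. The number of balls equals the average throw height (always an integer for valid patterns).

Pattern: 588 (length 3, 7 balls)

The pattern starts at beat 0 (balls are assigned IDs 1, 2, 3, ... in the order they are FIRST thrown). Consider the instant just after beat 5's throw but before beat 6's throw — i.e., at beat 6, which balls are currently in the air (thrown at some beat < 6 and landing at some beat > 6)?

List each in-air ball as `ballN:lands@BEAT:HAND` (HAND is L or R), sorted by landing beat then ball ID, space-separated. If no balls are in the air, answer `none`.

Beat 0 (L): throw ball1 h=5 -> lands@5:R; in-air after throw: [b1@5:R]
Beat 1 (R): throw ball2 h=8 -> lands@9:R; in-air after throw: [b1@5:R b2@9:R]
Beat 2 (L): throw ball3 h=8 -> lands@10:L; in-air after throw: [b1@5:R b2@9:R b3@10:L]
Beat 3 (R): throw ball4 h=5 -> lands@8:L; in-air after throw: [b1@5:R b4@8:L b2@9:R b3@10:L]
Beat 4 (L): throw ball5 h=8 -> lands@12:L; in-air after throw: [b1@5:R b4@8:L b2@9:R b3@10:L b5@12:L]
Beat 5 (R): throw ball1 h=8 -> lands@13:R; in-air after throw: [b4@8:L b2@9:R b3@10:L b5@12:L b1@13:R]
Beat 6 (L): throw ball6 h=5 -> lands@11:R; in-air after throw: [b4@8:L b2@9:R b3@10:L b6@11:R b5@12:L b1@13:R]

Answer: ball4:lands@8:L ball2:lands@9:R ball3:lands@10:L ball5:lands@12:L ball1:lands@13:R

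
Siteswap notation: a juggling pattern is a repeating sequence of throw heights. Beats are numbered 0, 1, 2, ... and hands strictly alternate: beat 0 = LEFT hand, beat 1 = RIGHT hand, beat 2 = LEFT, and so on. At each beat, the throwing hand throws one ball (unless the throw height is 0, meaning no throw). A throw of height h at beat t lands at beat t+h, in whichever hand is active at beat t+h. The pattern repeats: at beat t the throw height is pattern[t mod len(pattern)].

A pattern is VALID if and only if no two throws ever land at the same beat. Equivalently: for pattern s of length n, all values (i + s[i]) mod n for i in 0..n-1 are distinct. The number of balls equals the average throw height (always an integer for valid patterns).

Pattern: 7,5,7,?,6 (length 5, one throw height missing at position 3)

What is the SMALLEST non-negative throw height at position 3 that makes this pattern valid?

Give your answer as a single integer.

i=0: (0 + 7) mod 5 = 2
i=1: (1 + 5) mod 5 = 1
i=2: (2 + 7) mod 5 = 4
i=3: s[i]=? (unknown)
i=4: (4 + 6) mod 5 = 0
Known residues: [0, 1, 2, 4]; need a permutation of 0..4, so missing residue r = 3
Need (3 + s) mod 5 = 3; smallest s = (3 - 3) mod 5 = 0

Answer: 0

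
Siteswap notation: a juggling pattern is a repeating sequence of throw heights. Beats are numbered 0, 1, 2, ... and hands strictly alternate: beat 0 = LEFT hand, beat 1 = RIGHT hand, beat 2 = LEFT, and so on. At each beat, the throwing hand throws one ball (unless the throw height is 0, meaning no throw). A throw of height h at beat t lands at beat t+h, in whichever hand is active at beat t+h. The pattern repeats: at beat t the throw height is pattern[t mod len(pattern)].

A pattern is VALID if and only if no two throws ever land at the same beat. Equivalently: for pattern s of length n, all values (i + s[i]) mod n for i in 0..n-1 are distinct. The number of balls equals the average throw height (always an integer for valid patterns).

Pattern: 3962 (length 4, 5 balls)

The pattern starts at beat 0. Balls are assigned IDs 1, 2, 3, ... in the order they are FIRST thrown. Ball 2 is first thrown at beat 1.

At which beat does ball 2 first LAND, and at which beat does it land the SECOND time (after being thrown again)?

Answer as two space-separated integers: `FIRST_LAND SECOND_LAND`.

Answer: 10 16

Derivation:
Beat 0 (L): throw ball1 h=3 -> lands@3:R; in-air after throw: [b1@3:R]
Beat 1 (R): throw ball2 h=9 -> lands@10:L; in-air after throw: [b1@3:R b2@10:L]
Beat 2 (L): throw ball3 h=6 -> lands@8:L; in-air after throw: [b1@3:R b3@8:L b2@10:L]
Beat 3 (R): throw ball1 h=2 -> lands@5:R; in-air after throw: [b1@5:R b3@8:L b2@10:L]
Beat 4 (L): throw ball4 h=3 -> lands@7:R; in-air after throw: [b1@5:R b4@7:R b3@8:L b2@10:L]
Beat 5 (R): throw ball1 h=9 -> lands@14:L; in-air after throw: [b4@7:R b3@8:L b2@10:L b1@14:L]
Beat 6 (L): throw ball5 h=6 -> lands@12:L; in-air after throw: [b4@7:R b3@8:L b2@10:L b5@12:L b1@14:L]
Beat 7 (R): throw ball4 h=2 -> lands@9:R; in-air after throw: [b3@8:L b4@9:R b2@10:L b5@12:L b1@14:L]
Beat 8 (L): throw ball3 h=3 -> lands@11:R; in-air after throw: [b4@9:R b2@10:L b3@11:R b5@12:L b1@14:L]
Beat 9 (R): throw ball4 h=9 -> lands@18:L; in-air after throw: [b2@10:L b3@11:R b5@12:L b1@14:L b4@18:L]
Beat 10 (L): throw ball2 h=6 -> lands@16:L; in-air after throw: [b3@11:R b5@12:L b1@14:L b2@16:L b4@18:L]
Beat 11 (R): throw ball3 h=2 -> lands@13:R; in-air after throw: [b5@12:L b3@13:R b1@14:L b2@16:L b4@18:L]
Beat 12 (L): throw ball5 h=3 -> lands@15:R; in-air after throw: [b3@13:R b1@14:L b5@15:R b2@16:L b4@18:L]
Beat 13 (R): throw ball3 h=9 -> lands@22:L; in-air after throw: [b1@14:L b5@15:R b2@16:L b4@18:L b3@22:L]
Ball 2: thrown@1 h=9 -> first land @10; rethrown@10 h=6 -> second land @16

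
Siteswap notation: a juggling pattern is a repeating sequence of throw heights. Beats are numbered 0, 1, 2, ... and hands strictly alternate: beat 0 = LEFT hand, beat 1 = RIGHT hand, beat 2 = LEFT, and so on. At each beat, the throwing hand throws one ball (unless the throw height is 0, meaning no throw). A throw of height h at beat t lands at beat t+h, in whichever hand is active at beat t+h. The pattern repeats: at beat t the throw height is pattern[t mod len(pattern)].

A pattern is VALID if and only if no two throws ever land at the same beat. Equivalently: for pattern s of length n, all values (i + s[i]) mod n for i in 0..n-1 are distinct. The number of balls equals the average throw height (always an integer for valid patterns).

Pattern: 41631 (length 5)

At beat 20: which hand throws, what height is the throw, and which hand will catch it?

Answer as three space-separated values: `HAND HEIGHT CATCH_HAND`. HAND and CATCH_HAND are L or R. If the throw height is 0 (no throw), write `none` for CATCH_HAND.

Beat 20: 20 mod 2 = 0, so hand = L
Throw height = pattern[20 mod 5] = pattern[0] = 4
Lands at beat 20+4=24, 24 mod 2 = 0, so catch hand = L

Answer: L 4 L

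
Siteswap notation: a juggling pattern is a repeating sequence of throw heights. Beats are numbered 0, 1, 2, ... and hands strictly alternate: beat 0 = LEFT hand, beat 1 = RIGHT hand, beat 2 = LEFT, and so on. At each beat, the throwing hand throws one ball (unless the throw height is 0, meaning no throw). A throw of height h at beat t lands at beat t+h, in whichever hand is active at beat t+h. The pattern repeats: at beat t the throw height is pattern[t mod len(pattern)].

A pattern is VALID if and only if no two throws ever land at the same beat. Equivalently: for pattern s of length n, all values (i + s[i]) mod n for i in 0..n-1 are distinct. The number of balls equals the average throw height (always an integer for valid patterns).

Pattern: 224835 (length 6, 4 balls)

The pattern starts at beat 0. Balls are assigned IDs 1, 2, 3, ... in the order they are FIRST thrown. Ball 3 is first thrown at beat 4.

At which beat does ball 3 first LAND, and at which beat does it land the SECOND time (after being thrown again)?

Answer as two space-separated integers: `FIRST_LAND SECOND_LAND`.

Beat 0 (L): throw ball1 h=2 -> lands@2:L; in-air after throw: [b1@2:L]
Beat 1 (R): throw ball2 h=2 -> lands@3:R; in-air after throw: [b1@2:L b2@3:R]
Beat 2 (L): throw ball1 h=4 -> lands@6:L; in-air after throw: [b2@3:R b1@6:L]
Beat 3 (R): throw ball2 h=8 -> lands@11:R; in-air after throw: [b1@6:L b2@11:R]
Beat 4 (L): throw ball3 h=3 -> lands@7:R; in-air after throw: [b1@6:L b3@7:R b2@11:R]
Beat 5 (R): throw ball4 h=5 -> lands@10:L; in-air after throw: [b1@6:L b3@7:R b4@10:L b2@11:R]
Beat 6 (L): throw ball1 h=2 -> lands@8:L; in-air after throw: [b3@7:R b1@8:L b4@10:L b2@11:R]
Beat 7 (R): throw ball3 h=2 -> lands@9:R; in-air after throw: [b1@8:L b3@9:R b4@10:L b2@11:R]
Beat 8 (L): throw ball1 h=4 -> lands@12:L; in-air after throw: [b3@9:R b4@10:L b2@11:R b1@12:L]
Beat 9 (R): throw ball3 h=8 -> lands@17:R; in-air after throw: [b4@10:L b2@11:R b1@12:L b3@17:R]
Ball 3: thrown@4 h=3 -> first land @7; rethrown@7 h=2 -> second land @9

Answer: 7 9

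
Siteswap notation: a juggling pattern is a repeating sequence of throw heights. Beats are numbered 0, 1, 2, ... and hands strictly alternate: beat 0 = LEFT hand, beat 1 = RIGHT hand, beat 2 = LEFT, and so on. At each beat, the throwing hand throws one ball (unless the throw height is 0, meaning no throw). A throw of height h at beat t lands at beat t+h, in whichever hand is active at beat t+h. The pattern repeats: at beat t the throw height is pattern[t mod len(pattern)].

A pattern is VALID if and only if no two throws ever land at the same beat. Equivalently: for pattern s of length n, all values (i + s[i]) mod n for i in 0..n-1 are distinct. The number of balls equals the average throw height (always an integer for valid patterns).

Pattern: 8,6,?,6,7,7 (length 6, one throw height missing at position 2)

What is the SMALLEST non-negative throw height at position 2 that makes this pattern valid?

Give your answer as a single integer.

i=0: (0 + 8) mod 6 = 2
i=1: (1 + 6) mod 6 = 1
i=2: s[i]=? (unknown)
i=3: (3 + 6) mod 6 = 3
i=4: (4 + 7) mod 6 = 5
i=5: (5 + 7) mod 6 = 0
Known residues: [0, 1, 2, 3, 5]; need a permutation of 0..5, so missing residue r = 4
Need (2 + s) mod 6 = 4; smallest s = (4 - 2) mod 6 = 2

Answer: 2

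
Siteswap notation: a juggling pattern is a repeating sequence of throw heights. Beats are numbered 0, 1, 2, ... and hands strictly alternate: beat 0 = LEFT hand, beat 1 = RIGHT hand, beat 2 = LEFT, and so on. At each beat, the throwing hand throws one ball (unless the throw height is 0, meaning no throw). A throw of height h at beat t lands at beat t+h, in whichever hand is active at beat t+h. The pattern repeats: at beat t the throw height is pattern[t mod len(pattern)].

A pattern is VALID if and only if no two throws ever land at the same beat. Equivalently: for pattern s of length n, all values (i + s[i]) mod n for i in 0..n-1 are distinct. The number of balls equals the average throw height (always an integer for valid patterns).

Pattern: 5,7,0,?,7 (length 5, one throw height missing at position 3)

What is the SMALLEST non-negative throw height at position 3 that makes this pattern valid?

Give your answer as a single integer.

i=0: (0 + 5) mod 5 = 0
i=1: (1 + 7) mod 5 = 3
i=2: (2 + 0) mod 5 = 2
i=3: s[i]=? (unknown)
i=4: (4 + 7) mod 5 = 1
Known residues: [0, 1, 2, 3]; need a permutation of 0..4, so missing residue r = 4
Need (3 + s) mod 5 = 4; smallest s = (4 - 3) mod 5 = 1

Answer: 1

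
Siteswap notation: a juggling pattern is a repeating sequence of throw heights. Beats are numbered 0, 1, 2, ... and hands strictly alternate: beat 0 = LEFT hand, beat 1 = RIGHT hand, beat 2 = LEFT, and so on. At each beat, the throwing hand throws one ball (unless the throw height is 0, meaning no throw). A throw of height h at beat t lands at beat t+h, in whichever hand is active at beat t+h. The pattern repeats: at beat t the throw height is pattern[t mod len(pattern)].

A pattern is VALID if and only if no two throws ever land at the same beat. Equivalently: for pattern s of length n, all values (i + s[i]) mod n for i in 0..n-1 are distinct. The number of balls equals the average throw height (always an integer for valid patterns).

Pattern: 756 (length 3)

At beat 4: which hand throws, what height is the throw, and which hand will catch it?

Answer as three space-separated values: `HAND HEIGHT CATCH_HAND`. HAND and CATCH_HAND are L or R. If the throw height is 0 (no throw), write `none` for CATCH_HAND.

Beat 4: 4 mod 2 = 0, so hand = L
Throw height = pattern[4 mod 3] = pattern[1] = 5
Lands at beat 4+5=9, 9 mod 2 = 1, so catch hand = R

Answer: L 5 R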